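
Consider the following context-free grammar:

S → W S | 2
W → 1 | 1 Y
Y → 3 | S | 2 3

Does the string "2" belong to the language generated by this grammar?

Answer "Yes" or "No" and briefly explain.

Yes - a valid derivation exists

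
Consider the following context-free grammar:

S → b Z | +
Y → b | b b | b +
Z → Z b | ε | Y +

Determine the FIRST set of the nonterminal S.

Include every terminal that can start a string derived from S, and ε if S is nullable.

We compute FIRST(S) using the standard algorithm.
FIRST(S) = {+, b}
FIRST(Y) = {b}
FIRST(Z) = {b, ε}
Therefore, FIRST(S) = {+, b}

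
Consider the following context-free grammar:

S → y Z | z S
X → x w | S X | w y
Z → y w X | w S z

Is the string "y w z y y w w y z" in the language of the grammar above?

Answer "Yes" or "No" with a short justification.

Yes - a valid derivation exists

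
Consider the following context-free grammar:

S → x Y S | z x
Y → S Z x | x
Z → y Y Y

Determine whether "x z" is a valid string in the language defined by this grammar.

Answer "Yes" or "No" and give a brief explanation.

No - no valid derivation exists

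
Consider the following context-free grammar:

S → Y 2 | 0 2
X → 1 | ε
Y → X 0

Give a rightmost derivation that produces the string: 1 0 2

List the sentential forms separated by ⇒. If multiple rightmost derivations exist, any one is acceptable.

S ⇒ Y 2 ⇒ X 0 2 ⇒ 1 0 2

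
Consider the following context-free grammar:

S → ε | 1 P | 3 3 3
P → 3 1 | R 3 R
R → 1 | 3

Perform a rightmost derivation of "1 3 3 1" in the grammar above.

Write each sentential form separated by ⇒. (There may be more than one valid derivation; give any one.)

S ⇒ 1 P ⇒ 1 R 3 R ⇒ 1 R 3 1 ⇒ 1 3 3 1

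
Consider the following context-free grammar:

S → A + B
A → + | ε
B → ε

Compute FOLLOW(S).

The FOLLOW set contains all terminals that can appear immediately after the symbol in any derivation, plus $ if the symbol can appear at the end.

We compute FOLLOW(S) using the standard algorithm.
FOLLOW(S) starts with {$}.
FIRST(A) = {+, ε}
FIRST(B) = {ε}
FIRST(S) = {+}
FOLLOW(A) = {+}
FOLLOW(B) = {$}
FOLLOW(S) = {$}
Therefore, FOLLOW(S) = {$}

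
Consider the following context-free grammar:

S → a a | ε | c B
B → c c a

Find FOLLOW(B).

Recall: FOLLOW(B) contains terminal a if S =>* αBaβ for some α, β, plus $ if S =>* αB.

We compute FOLLOW(B) using the standard algorithm.
FOLLOW(S) starts with {$}.
FIRST(B) = {c}
FIRST(S) = {a, c, ε}
FOLLOW(B) = {$}
FOLLOW(S) = {$}
Therefore, FOLLOW(B) = {$}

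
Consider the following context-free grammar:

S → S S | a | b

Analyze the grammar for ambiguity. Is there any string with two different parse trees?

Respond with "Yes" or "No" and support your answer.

Yes - the string 'b a a b' has two distinct parse trees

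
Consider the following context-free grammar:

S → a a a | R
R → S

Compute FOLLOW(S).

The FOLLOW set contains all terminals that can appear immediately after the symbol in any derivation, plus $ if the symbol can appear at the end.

We compute FOLLOW(S) using the standard algorithm.
FOLLOW(S) starts with {$}.
FIRST(R) = {a}
FIRST(S) = {a}
FOLLOW(R) = {$}
FOLLOW(S) = {$}
Therefore, FOLLOW(S) = {$}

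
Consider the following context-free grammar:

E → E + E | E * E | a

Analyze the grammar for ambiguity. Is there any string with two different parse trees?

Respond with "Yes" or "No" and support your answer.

Yes - the string 'a + a * a * a + a' has two distinct parse trees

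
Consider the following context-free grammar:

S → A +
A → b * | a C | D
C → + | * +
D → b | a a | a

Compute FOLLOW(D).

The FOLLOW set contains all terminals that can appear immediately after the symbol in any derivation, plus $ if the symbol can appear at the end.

We compute FOLLOW(D) using the standard algorithm.
FOLLOW(S) starts with {$}.
FIRST(A) = {a, b}
FIRST(C) = {*, +}
FIRST(D) = {a, b}
FIRST(S) = {a, b}
FOLLOW(A) = {+}
FOLLOW(C) = {+}
FOLLOW(D) = {+}
FOLLOW(S) = {$}
Therefore, FOLLOW(D) = {+}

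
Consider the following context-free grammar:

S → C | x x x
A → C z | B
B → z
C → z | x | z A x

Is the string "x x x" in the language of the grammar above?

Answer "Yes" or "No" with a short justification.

Yes - a valid derivation exists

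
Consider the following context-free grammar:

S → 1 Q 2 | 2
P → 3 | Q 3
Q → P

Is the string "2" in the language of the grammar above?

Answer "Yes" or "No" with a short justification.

Yes - a valid derivation exists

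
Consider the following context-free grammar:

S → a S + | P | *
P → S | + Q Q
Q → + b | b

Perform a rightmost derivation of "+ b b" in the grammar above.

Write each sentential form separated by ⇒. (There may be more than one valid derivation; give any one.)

S ⇒ P ⇒ + Q Q ⇒ + Q b ⇒ + b b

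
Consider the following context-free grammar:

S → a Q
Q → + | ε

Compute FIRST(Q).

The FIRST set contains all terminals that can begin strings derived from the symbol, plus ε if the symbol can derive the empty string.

We compute FIRST(Q) using the standard algorithm.
FIRST(Q) = {+, ε}
FIRST(S) = {a}
Therefore, FIRST(Q) = {+, ε}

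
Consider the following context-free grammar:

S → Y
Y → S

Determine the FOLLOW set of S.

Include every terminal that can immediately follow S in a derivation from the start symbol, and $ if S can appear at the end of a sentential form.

We compute FOLLOW(S) using the standard algorithm.
FOLLOW(S) starts with {$}.
FIRST(S) = {}
FIRST(Y) = {}
FOLLOW(S) = {$}
FOLLOW(Y) = {$}
Therefore, FOLLOW(S) = {$}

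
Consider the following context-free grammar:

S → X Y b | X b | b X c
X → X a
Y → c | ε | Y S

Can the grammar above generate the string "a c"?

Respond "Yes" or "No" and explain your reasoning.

No - no valid derivation exists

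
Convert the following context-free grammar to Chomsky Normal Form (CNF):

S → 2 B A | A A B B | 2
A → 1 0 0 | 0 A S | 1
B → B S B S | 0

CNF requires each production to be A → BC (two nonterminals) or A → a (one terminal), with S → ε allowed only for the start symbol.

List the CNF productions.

T2 → 2; S → 2; T1 → 1; T0 → 0; A → 1; B → 0; S → T2 X0; X0 → B A; S → A X1; X1 → A X2; X2 → B B; A → T1 X3; X3 → T0 T0; A → T0 X4; X4 → A S; B → B X5; X5 → S X6; X6 → B S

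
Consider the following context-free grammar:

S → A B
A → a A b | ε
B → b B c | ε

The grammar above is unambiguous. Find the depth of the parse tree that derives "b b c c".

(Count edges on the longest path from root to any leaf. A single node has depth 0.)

4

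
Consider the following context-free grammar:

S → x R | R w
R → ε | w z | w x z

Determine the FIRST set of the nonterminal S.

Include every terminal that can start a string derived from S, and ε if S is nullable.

We compute FIRST(S) using the standard algorithm.
FIRST(R) = {w, ε}
FIRST(S) = {w, x}
Therefore, FIRST(S) = {w, x}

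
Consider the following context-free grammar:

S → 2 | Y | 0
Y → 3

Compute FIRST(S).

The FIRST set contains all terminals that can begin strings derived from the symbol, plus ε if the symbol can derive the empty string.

We compute FIRST(S) using the standard algorithm.
FIRST(S) = {0, 2, 3}
FIRST(Y) = {3}
Therefore, FIRST(S) = {0, 2, 3}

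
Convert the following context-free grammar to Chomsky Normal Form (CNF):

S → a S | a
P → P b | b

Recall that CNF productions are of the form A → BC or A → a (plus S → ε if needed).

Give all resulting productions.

TA → a; S → a; TB → b; P → b; S → TA S; P → P TB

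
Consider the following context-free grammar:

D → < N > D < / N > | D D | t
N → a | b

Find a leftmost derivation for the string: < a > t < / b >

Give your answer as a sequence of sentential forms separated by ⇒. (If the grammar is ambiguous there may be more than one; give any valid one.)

D ⇒ < N > D < / N > ⇒ < a > D < / N > ⇒ < a > t < / N > ⇒ < a > t < / b >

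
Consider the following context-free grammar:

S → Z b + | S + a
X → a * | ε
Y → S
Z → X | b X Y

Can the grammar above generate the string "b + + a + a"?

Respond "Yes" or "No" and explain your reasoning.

Yes - a valid derivation exists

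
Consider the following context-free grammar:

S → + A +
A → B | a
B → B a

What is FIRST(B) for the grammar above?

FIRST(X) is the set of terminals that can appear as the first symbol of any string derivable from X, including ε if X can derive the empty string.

We compute FIRST(B) using the standard algorithm.
FIRST(A) = {a}
FIRST(B) = {}
FIRST(S) = {+}
Therefore, FIRST(B) = {}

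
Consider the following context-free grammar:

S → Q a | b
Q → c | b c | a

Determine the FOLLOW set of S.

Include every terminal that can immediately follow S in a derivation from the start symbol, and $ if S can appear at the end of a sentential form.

We compute FOLLOW(S) using the standard algorithm.
FOLLOW(S) starts with {$}.
FIRST(Q) = {a, b, c}
FIRST(S) = {a, b, c}
FOLLOW(Q) = {a}
FOLLOW(S) = {$}
Therefore, FOLLOW(S) = {$}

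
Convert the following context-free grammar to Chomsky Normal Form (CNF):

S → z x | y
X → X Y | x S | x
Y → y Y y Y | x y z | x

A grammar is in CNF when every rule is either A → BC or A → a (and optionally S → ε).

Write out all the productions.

TZ → z; TX → x; S → y; X → x; TY → y; Y → x; S → TZ TX; X → X Y; X → TX S; Y → TY X0; X0 → Y X1; X1 → TY Y; Y → TX X2; X2 → TY TZ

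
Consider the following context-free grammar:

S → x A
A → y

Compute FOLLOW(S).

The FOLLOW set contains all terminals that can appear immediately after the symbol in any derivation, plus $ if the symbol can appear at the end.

We compute FOLLOW(S) using the standard algorithm.
FOLLOW(S) starts with {$}.
FIRST(A) = {y}
FIRST(S) = {x}
FOLLOW(A) = {$}
FOLLOW(S) = {$}
Therefore, FOLLOW(S) = {$}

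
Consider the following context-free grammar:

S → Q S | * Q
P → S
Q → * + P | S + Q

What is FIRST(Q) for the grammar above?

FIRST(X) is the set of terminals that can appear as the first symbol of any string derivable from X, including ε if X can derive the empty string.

We compute FIRST(Q) using the standard algorithm.
FIRST(P) = {*}
FIRST(Q) = {*}
FIRST(S) = {*}
Therefore, FIRST(Q) = {*}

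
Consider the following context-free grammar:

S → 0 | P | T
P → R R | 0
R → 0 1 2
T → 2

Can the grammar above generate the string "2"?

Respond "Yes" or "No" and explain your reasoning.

Yes - a valid derivation exists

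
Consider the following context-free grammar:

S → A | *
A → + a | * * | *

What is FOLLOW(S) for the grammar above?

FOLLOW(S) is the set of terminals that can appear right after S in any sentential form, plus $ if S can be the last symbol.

We compute FOLLOW(S) using the standard algorithm.
FOLLOW(S) starts with {$}.
FIRST(A) = {*, +}
FIRST(S) = {*, +}
FOLLOW(A) = {$}
FOLLOW(S) = {$}
Therefore, FOLLOW(S) = {$}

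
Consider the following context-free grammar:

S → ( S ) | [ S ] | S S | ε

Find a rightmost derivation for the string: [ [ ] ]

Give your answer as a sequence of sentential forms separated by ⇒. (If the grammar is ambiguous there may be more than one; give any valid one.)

S ⇒ [ S ] ⇒ [ [ S ] ] ⇒ [ [ ] ]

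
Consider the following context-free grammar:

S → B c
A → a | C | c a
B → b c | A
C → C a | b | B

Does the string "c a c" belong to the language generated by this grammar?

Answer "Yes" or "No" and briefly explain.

Yes - a valid derivation exists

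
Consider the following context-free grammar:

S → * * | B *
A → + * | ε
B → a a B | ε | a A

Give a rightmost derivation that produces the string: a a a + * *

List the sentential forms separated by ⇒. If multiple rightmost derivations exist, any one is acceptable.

S ⇒ B * ⇒ a a B * ⇒ a a a A * ⇒ a a a + * *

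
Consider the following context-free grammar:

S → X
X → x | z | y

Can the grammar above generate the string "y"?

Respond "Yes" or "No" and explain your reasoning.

Yes - a valid derivation exists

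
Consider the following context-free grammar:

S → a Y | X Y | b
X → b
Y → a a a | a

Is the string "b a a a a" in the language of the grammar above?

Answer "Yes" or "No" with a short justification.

No - no valid derivation exists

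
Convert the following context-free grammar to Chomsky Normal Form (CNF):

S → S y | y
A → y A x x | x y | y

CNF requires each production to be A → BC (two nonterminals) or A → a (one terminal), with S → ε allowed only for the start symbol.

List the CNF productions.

TY → y; S → y; TX → x; A → y; S → S TY; A → TY X0; X0 → A X1; X1 → TX TX; A → TX TY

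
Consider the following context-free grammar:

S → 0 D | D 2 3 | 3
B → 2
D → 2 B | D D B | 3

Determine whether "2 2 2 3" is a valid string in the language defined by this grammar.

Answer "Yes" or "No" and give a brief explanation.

Yes - a valid derivation exists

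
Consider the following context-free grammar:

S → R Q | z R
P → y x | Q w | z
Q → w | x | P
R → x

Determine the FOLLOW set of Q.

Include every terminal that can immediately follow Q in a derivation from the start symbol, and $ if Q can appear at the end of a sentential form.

We compute FOLLOW(Q) using the standard algorithm.
FOLLOW(S) starts with {$}.
FIRST(P) = {w, x, y, z}
FIRST(Q) = {w, x, y, z}
FIRST(R) = {x}
FIRST(S) = {x, z}
FOLLOW(P) = {$, w}
FOLLOW(Q) = {$, w}
FOLLOW(R) = {$, w, x, y, z}
FOLLOW(S) = {$}
Therefore, FOLLOW(Q) = {$, w}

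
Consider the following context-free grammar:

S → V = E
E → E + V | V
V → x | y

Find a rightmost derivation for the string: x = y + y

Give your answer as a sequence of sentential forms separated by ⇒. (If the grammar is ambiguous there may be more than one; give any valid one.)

S ⇒ V = E ⇒ V = E + V ⇒ V = E + y ⇒ V = V + y ⇒ V = y + y ⇒ x = y + y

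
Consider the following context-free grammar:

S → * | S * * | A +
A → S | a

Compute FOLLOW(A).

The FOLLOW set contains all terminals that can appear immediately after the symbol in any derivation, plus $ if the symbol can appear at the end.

We compute FOLLOW(A) using the standard algorithm.
FOLLOW(S) starts with {$}.
FIRST(A) = {*, a}
FIRST(S) = {*, a}
FOLLOW(A) = {+}
FOLLOW(S) = {$, *, +}
Therefore, FOLLOW(A) = {+}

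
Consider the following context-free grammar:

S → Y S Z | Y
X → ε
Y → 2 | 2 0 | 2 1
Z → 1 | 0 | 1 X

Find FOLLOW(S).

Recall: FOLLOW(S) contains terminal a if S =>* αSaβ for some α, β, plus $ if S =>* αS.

We compute FOLLOW(S) using the standard algorithm.
FOLLOW(S) starts with {$}.
FIRST(S) = {2}
FIRST(X) = {ε}
FIRST(Y) = {2}
FIRST(Z) = {0, 1}
FOLLOW(S) = {$, 0, 1}
FOLLOW(X) = {$, 0, 1}
FOLLOW(Y) = {$, 0, 1, 2}
FOLLOW(Z) = {$, 0, 1}
Therefore, FOLLOW(S) = {$, 0, 1}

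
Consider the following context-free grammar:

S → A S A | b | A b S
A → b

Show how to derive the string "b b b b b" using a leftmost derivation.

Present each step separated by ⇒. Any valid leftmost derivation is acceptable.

S ⇒ A S A ⇒ b S A ⇒ b A S A A ⇒ b b S A A ⇒ b b b A A ⇒ b b b b A ⇒ b b b b b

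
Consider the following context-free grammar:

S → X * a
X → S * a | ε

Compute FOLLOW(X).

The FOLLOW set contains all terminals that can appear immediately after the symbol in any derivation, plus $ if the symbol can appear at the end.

We compute FOLLOW(X) using the standard algorithm.
FOLLOW(S) starts with {$}.
FIRST(S) = {*}
FIRST(X) = {*, ε}
FOLLOW(S) = {$, *}
FOLLOW(X) = {*}
Therefore, FOLLOW(X) = {*}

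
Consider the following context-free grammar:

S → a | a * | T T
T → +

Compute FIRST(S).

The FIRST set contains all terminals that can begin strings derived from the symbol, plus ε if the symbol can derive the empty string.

We compute FIRST(S) using the standard algorithm.
FIRST(S) = {+, a}
FIRST(T) = {+}
Therefore, FIRST(S) = {+, a}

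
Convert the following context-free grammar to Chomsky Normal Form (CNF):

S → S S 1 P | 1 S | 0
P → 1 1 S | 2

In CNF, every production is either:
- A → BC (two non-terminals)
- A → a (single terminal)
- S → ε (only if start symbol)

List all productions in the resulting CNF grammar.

T1 → 1; S → 0; P → 2; S → S X0; X0 → S X1; X1 → T1 P; S → T1 S; P → T1 X2; X2 → T1 S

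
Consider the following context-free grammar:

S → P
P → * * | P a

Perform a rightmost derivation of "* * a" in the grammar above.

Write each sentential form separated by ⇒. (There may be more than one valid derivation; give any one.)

S ⇒ P ⇒ P a ⇒ * * a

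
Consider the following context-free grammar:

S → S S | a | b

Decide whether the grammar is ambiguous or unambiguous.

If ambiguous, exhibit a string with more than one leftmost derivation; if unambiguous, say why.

Ambiguous - the string 'a b b b a' has two distinct leftmost derivations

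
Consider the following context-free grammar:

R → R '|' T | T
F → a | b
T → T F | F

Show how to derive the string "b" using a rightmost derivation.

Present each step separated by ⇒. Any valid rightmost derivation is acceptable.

R ⇒ T ⇒ F ⇒ b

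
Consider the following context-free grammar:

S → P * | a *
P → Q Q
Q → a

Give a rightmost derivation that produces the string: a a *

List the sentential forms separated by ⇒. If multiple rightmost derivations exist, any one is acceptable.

S ⇒ P * ⇒ Q Q * ⇒ Q a * ⇒ a a *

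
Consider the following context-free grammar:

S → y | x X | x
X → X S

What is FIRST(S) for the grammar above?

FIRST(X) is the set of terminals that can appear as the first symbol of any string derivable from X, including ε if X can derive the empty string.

We compute FIRST(S) using the standard algorithm.
FIRST(S) = {x, y}
FIRST(X) = {}
Therefore, FIRST(S) = {x, y}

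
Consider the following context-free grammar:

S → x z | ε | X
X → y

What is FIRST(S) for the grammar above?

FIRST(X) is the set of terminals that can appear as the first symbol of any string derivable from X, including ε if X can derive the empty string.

We compute FIRST(S) using the standard algorithm.
FIRST(S) = {x, y, ε}
FIRST(X) = {y}
Therefore, FIRST(S) = {x, y, ε}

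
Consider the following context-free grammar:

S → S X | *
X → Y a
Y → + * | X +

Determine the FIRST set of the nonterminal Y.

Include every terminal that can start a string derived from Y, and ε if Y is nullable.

We compute FIRST(Y) using the standard algorithm.
FIRST(S) = {*}
FIRST(X) = {+}
FIRST(Y) = {+}
Therefore, FIRST(Y) = {+}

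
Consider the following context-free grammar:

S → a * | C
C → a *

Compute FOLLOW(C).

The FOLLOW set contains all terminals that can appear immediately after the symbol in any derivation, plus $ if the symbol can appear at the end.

We compute FOLLOW(C) using the standard algorithm.
FOLLOW(S) starts with {$}.
FIRST(C) = {a}
FIRST(S) = {a}
FOLLOW(C) = {$}
FOLLOW(S) = {$}
Therefore, FOLLOW(C) = {$}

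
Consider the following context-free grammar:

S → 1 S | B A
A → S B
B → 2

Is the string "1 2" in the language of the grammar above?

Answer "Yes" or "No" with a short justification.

No - no valid derivation exists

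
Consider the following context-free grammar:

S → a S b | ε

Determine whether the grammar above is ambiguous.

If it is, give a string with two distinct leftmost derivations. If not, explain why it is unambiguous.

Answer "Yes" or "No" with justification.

No - the grammar is unambiguous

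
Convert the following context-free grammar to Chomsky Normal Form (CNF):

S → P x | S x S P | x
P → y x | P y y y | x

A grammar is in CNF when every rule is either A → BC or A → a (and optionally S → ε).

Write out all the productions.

TX → x; S → x; TY → y; P → x; S → P TX; S → S X0; X0 → TX X1; X1 → S P; P → TY TX; P → P X2; X2 → TY X3; X3 → TY TY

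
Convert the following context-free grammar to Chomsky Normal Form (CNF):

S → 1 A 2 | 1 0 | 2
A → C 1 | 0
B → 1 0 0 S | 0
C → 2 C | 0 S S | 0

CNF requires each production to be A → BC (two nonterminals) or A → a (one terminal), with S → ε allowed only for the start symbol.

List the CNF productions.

T1 → 1; T2 → 2; T0 → 0; S → 2; A → 0; B → 0; C → 0; S → T1 X0; X0 → A T2; S → T1 T0; A → C T1; B → T1 X1; X1 → T0 X2; X2 → T0 S; C → T2 C; C → T0 X3; X3 → S S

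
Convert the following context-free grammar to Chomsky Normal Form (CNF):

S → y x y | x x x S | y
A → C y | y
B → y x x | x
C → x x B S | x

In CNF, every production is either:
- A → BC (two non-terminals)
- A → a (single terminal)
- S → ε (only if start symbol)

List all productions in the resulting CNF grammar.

TY → y; TX → x; S → y; A → y; B → x; C → x; S → TY X0; X0 → TX TY; S → TX X1; X1 → TX X2; X2 → TX S; A → C TY; B → TY X3; X3 → TX TX; C → TX X4; X4 → TX X5; X5 → B S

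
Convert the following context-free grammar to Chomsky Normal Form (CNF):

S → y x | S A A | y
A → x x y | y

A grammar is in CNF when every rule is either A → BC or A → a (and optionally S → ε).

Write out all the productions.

TY → y; TX → x; S → y; A → y; S → TY TX; S → S X0; X0 → A A; A → TX X1; X1 → TX TY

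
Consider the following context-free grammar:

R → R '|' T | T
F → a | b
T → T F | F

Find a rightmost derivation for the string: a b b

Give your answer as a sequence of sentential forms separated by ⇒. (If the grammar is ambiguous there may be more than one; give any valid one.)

R ⇒ T ⇒ T F ⇒ T b ⇒ T F b ⇒ T b b ⇒ F b b ⇒ a b b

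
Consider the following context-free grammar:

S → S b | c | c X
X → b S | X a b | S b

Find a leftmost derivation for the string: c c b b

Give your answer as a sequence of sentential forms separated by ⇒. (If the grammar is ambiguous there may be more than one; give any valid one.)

S ⇒ c X ⇒ c S b ⇒ c S b b ⇒ c c b b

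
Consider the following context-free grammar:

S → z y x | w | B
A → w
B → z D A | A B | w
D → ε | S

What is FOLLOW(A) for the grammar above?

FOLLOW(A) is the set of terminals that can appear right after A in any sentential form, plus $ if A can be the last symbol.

We compute FOLLOW(A) using the standard algorithm.
FOLLOW(S) starts with {$}.
FIRST(A) = {w}
FIRST(B) = {w, z}
FIRST(D) = {w, z, ε}
FIRST(S) = {w, z}
FOLLOW(A) = {$, w, z}
FOLLOW(B) = {$, w}
FOLLOW(D) = {w}
FOLLOW(S) = {$, w}
Therefore, FOLLOW(A) = {$, w, z}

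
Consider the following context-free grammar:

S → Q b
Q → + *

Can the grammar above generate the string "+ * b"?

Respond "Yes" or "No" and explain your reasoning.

Yes - a valid derivation exists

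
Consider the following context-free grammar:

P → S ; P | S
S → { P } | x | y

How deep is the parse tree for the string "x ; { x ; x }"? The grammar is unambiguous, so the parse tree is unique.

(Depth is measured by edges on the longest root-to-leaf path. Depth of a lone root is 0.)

6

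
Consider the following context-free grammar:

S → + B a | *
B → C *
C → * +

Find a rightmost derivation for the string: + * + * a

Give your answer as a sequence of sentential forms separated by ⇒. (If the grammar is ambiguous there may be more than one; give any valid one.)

S ⇒ + B a ⇒ + C * a ⇒ + * + * a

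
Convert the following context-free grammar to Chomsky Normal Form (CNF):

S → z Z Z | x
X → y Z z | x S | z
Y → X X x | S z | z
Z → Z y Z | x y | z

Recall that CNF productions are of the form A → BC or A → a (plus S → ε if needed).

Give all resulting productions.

TZ → z; S → x; TY → y; TX → x; X → z; Y → z; Z → z; S → TZ X0; X0 → Z Z; X → TY X1; X1 → Z TZ; X → TX S; Y → X X2; X2 → X TX; Y → S TZ; Z → Z X3; X3 → TY Z; Z → TX TY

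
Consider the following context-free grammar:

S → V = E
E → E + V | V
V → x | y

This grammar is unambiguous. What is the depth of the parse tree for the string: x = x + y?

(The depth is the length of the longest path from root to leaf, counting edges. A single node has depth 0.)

4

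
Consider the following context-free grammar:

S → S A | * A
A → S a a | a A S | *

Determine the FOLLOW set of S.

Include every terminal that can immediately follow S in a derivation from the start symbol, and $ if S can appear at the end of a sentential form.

We compute FOLLOW(S) using the standard algorithm.
FOLLOW(S) starts with {$}.
FIRST(A) = {*, a}
FIRST(S) = {*}
FOLLOW(A) = {$, *, a}
FOLLOW(S) = {$, *, a}
Therefore, FOLLOW(S) = {$, *, a}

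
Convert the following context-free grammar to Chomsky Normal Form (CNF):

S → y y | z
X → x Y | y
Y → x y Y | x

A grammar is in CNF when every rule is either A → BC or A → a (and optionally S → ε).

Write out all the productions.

TY → y; S → z; TX → x; X → y; Y → x; S → TY TY; X → TX Y; Y → TX X0; X0 → TY Y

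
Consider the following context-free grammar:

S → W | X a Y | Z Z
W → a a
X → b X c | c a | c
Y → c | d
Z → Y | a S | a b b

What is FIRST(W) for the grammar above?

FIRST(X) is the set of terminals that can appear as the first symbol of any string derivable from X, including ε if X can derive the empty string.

We compute FIRST(W) using the standard algorithm.
FIRST(S) = {a, b, c, d}
FIRST(W) = {a}
FIRST(X) = {b, c}
FIRST(Y) = {c, d}
FIRST(Z) = {a, c, d}
Therefore, FIRST(W) = {a}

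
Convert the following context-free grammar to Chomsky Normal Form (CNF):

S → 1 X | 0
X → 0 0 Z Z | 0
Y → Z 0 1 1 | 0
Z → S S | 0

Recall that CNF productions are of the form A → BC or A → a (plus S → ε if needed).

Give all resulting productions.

T1 → 1; S → 0; T0 → 0; X → 0; Y → 0; Z → 0; S → T1 X; X → T0 X0; X0 → T0 X1; X1 → Z Z; Y → Z X2; X2 → T0 X3; X3 → T1 T1; Z → S S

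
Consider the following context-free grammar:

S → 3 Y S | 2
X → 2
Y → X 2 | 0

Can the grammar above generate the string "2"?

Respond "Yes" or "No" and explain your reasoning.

Yes - a valid derivation exists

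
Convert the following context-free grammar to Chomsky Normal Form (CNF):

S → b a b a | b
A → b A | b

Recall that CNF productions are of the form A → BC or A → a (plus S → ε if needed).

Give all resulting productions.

TB → b; TA → a; S → b; A → b; S → TB X0; X0 → TA X1; X1 → TB TA; A → TB A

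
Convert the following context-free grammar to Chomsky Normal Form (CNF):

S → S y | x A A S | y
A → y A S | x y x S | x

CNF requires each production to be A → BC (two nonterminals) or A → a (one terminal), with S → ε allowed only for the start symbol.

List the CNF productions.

TY → y; TX → x; S → y; A → x; S → S TY; S → TX X0; X0 → A X1; X1 → A S; A → TY X2; X2 → A S; A → TX X3; X3 → TY X4; X4 → TX S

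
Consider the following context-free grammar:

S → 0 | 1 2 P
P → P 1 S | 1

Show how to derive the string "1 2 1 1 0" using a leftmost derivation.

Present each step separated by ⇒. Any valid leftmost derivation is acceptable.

S ⇒ 1 2 P ⇒ 1 2 P 1 S ⇒ 1 2 1 1 S ⇒ 1 2 1 1 0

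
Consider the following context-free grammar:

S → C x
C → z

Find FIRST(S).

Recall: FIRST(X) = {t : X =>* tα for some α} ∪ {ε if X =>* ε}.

We compute FIRST(S) using the standard algorithm.
FIRST(C) = {z}
FIRST(S) = {z}
Therefore, FIRST(S) = {z}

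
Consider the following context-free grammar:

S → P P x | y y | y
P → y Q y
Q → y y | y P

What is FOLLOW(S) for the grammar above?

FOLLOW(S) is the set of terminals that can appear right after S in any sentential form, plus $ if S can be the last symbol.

We compute FOLLOW(S) using the standard algorithm.
FOLLOW(S) starts with {$}.
FIRST(P) = {y}
FIRST(Q) = {y}
FIRST(S) = {y}
FOLLOW(P) = {x, y}
FOLLOW(Q) = {y}
FOLLOW(S) = {$}
Therefore, FOLLOW(S) = {$}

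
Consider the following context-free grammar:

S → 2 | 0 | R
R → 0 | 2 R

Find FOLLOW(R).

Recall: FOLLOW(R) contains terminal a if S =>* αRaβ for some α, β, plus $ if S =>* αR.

We compute FOLLOW(R) using the standard algorithm.
FOLLOW(S) starts with {$}.
FIRST(R) = {0, 2}
FIRST(S) = {0, 2}
FOLLOW(R) = {$}
FOLLOW(S) = {$}
Therefore, FOLLOW(R) = {$}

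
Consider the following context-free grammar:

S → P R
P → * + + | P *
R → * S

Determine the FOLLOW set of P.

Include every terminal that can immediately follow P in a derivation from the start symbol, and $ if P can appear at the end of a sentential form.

We compute FOLLOW(P) using the standard algorithm.
FOLLOW(S) starts with {$}.
FIRST(P) = {*}
FIRST(R) = {*}
FIRST(S) = {*}
FOLLOW(P) = {*}
FOLLOW(R) = {$}
FOLLOW(S) = {$}
Therefore, FOLLOW(P) = {*}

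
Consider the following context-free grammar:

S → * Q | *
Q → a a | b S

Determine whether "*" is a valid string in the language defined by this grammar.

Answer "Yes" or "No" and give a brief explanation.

Yes - a valid derivation exists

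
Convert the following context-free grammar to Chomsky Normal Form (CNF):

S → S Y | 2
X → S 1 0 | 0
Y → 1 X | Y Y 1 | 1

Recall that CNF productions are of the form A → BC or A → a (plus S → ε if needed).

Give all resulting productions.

S → 2; T1 → 1; T0 → 0; X → 0; Y → 1; S → S Y; X → S X0; X0 → T1 T0; Y → T1 X; Y → Y X1; X1 → Y T1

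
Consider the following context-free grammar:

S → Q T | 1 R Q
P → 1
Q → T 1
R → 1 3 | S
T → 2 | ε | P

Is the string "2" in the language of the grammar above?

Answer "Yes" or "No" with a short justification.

No - no valid derivation exists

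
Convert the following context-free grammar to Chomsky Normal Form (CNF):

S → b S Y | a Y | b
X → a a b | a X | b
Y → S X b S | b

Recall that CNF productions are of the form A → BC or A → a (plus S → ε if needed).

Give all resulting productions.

TB → b; TA → a; S → b; X → b; Y → b; S → TB X0; X0 → S Y; S → TA Y; X → TA X1; X1 → TA TB; X → TA X; Y → S X2; X2 → X X3; X3 → TB S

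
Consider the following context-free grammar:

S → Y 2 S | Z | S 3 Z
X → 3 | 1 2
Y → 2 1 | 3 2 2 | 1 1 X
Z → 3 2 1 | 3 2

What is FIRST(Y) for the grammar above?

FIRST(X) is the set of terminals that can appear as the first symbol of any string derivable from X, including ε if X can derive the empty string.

We compute FIRST(Y) using the standard algorithm.
FIRST(S) = {1, 2, 3}
FIRST(X) = {1, 3}
FIRST(Y) = {1, 2, 3}
FIRST(Z) = {3}
Therefore, FIRST(Y) = {1, 2, 3}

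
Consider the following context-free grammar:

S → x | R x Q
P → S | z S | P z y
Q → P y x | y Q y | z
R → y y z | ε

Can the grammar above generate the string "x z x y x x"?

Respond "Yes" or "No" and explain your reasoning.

No - no valid derivation exists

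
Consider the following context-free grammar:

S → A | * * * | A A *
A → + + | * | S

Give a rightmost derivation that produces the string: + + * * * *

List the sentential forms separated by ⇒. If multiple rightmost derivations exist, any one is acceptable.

S ⇒ A A * ⇒ A S * ⇒ A * * * * ⇒ + + * * * *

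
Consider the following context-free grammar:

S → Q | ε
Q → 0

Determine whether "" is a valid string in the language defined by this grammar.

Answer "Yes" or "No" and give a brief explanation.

Yes - a valid derivation exists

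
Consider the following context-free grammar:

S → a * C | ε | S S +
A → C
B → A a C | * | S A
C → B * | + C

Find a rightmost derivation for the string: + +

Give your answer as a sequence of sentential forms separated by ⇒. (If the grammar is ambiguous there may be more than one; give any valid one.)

S ⇒ S S + ⇒ S + ⇒ S S + + ⇒ S + + ⇒ + +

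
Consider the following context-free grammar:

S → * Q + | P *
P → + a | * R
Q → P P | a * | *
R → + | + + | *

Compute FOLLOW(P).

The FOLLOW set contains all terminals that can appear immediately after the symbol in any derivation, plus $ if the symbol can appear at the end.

We compute FOLLOW(P) using the standard algorithm.
FOLLOW(S) starts with {$}.
FIRST(P) = {*, +}
FIRST(Q) = {*, +, a}
FIRST(R) = {*, +}
FIRST(S) = {*, +}
FOLLOW(P) = {*, +}
FOLLOW(Q) = {+}
FOLLOW(R) = {*, +}
FOLLOW(S) = {$}
Therefore, FOLLOW(P) = {*, +}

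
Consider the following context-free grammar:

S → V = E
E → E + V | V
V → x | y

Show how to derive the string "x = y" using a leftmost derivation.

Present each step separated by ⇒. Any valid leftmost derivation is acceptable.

S ⇒ V = E ⇒ x = E ⇒ x = V ⇒ x = y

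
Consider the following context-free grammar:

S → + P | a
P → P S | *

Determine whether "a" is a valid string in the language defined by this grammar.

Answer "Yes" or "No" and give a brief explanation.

Yes - a valid derivation exists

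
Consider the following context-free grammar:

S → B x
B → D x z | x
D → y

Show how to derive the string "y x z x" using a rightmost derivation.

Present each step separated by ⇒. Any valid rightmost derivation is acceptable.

S ⇒ B x ⇒ D x z x ⇒ y x z x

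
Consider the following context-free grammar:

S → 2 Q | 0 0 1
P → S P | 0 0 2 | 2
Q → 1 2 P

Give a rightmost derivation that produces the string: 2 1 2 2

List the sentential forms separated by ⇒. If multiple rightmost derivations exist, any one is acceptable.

S ⇒ 2 Q ⇒ 2 1 2 P ⇒ 2 1 2 2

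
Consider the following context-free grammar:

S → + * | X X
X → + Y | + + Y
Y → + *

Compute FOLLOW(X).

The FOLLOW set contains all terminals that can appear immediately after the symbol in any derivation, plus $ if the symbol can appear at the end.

We compute FOLLOW(X) using the standard algorithm.
FOLLOW(S) starts with {$}.
FIRST(S) = {+}
FIRST(X) = {+}
FIRST(Y) = {+}
FOLLOW(S) = {$}
FOLLOW(X) = {$, +}
FOLLOW(Y) = {$, +}
Therefore, FOLLOW(X) = {$, +}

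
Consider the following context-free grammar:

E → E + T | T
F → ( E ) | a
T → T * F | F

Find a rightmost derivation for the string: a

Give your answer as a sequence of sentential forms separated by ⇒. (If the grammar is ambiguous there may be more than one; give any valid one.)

E ⇒ T ⇒ F ⇒ a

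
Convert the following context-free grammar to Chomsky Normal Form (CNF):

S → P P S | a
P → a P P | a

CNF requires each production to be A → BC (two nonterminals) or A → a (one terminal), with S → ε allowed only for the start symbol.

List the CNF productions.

S → a; TA → a; P → a; S → P X0; X0 → P S; P → TA X1; X1 → P P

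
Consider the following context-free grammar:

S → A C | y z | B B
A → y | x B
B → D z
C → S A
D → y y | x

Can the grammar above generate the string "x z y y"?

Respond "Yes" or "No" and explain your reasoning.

No - no valid derivation exists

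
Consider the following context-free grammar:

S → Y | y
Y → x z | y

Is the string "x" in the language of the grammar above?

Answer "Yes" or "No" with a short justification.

No - no valid derivation exists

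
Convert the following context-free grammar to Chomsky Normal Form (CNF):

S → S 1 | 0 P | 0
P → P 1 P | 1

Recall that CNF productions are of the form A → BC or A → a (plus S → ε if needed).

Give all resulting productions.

T1 → 1; T0 → 0; S → 0; P → 1; S → S T1; S → T0 P; P → P X0; X0 → T1 P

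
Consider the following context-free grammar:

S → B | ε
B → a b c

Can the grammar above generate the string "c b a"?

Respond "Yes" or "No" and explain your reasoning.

No - no valid derivation exists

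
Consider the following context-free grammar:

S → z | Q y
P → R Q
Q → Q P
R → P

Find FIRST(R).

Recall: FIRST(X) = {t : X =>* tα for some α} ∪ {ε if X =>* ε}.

We compute FIRST(R) using the standard algorithm.
FIRST(P) = {}
FIRST(Q) = {}
FIRST(R) = {}
FIRST(S) = {z}
Therefore, FIRST(R) = {}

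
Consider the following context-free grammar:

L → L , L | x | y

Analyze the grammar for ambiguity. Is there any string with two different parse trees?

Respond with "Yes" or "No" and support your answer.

Yes - the string 'x , y , y , x' has two distinct parse trees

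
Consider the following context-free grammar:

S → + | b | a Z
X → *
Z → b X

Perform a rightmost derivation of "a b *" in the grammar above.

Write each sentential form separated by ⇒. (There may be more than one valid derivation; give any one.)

S ⇒ a Z ⇒ a b X ⇒ a b *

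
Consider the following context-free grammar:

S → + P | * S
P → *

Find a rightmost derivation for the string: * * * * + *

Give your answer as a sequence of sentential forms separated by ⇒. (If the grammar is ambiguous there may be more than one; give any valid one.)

S ⇒ * S ⇒ * * S ⇒ * * * S ⇒ * * * * S ⇒ * * * * + P ⇒ * * * * + *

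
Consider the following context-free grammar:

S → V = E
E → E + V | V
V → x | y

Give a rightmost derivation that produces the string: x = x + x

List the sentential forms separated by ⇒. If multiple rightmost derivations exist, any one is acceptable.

S ⇒ V = E ⇒ V = E + V ⇒ V = E + x ⇒ V = V + x ⇒ V = x + x ⇒ x = x + x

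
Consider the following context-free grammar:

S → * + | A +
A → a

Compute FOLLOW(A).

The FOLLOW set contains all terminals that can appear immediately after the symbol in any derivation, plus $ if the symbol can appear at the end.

We compute FOLLOW(A) using the standard algorithm.
FOLLOW(S) starts with {$}.
FIRST(A) = {a}
FIRST(S) = {*, a}
FOLLOW(A) = {+}
FOLLOW(S) = {$}
Therefore, FOLLOW(A) = {+}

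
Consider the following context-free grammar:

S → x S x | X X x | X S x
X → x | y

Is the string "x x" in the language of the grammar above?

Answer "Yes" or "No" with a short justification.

No - no valid derivation exists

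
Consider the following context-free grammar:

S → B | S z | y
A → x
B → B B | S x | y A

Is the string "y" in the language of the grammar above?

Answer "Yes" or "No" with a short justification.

Yes - a valid derivation exists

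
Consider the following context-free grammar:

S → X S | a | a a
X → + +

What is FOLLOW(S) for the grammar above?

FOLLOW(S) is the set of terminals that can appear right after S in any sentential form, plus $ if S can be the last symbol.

We compute FOLLOW(S) using the standard algorithm.
FOLLOW(S) starts with {$}.
FIRST(S) = {+, a}
FIRST(X) = {+}
FOLLOW(S) = {$}
FOLLOW(X) = {+, a}
Therefore, FOLLOW(S) = {$}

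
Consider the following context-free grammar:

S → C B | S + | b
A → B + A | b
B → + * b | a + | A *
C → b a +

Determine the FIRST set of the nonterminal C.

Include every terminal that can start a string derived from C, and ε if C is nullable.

We compute FIRST(C) using the standard algorithm.
FIRST(A) = {+, a, b}
FIRST(B) = {+, a, b}
FIRST(C) = {b}
FIRST(S) = {b}
Therefore, FIRST(C) = {b}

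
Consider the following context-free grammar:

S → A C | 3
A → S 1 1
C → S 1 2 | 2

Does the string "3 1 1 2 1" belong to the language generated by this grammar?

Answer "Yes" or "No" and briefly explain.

No - no valid derivation exists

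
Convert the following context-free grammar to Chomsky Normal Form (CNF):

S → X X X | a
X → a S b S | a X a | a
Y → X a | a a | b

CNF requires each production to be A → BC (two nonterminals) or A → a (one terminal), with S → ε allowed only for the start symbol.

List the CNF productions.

S → a; TA → a; TB → b; X → a; Y → b; S → X X0; X0 → X X; X → TA X1; X1 → S X2; X2 → TB S; X → TA X3; X3 → X TA; Y → X TA; Y → TA TA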